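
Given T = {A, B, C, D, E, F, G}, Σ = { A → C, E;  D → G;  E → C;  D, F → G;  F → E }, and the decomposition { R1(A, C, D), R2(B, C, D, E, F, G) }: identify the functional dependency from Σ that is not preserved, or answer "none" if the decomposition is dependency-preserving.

A → C, E

Check A → C, E: no single fragment contains all of {A, C, E}, and the restricted closure of {A} across the fragments never reaches {C, E}.
D → G is preserved.
E → C is preserved.
D, F → G is preserved.
F → E is preserved.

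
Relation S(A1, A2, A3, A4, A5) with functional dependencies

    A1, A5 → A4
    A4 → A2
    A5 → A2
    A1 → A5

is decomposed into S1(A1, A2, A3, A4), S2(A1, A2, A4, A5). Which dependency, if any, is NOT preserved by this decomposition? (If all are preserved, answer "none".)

none

A1, A5 → A4 lies within S2.
A4 → A2 lies within S1.
A5 → A2 lies within S2.
A1 → A5 lies within S2.
Every dependency is enforceable on the fragments, so the decomposition is dependency-preserving.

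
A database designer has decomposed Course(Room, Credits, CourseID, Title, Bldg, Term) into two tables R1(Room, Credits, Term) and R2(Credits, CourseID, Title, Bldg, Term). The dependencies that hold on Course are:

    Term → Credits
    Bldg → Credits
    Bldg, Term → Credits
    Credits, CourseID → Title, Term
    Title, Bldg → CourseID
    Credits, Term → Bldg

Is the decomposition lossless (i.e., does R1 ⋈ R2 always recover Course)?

No

Common attributes: R1 ∩ R2 = {Credits, Term}.
Closure of {Credits, Term}: Credits, Term → Bldg applies, adding Bldg. So (Credits, Term)⁺ = {Credits, Bldg, Term}.
The closure contains neither all of R1 = {Room, Credits, Term} nor all of R2 = {Credits, CourseID, Title, Bldg, Term}, so the common attributes are not a superkey of either fragment. The join is lossy.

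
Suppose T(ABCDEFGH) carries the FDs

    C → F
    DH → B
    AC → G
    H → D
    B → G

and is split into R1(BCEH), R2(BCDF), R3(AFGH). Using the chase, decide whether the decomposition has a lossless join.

Chase test. Columns are ABCDEFGH; row i has aⱼ where attribute j ∈ Ri, else bᵢⱼ.
Initial tableau (one row per fragment):
  row 1: b11 a2 a3 b14 a5 b16 b17 a8
  row 2: b21 a2 a3 a4 b25 a6 b27 b28
  row 3: a1 b32 b33 b34 b35 a6 a7 a8
Rows 1 and 2 agree on C; apply C→F and equate their F entries.
Rows 1 and 3 agree on H; apply H→D and equate their D entries.
Rows 1 and 2 agree on B; apply B→G and equate their G entries.
Rows 1 and 3 agree on DH; apply DH→B and equate their B entries.
Rows 1 and 3 agree on B; apply B→G and equate their G entries.
No row becomes fully distinguished — the join is lossy.

No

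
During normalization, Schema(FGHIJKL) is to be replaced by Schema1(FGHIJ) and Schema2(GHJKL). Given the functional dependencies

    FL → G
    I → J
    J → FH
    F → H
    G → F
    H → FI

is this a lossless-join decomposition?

Yes

Common attributes: Schema1 ∩ Schema2 = {GHJ}.
Closure of {GHJ}: J → FH applies, adding F; H → FI applies, adding I. So (GHJ)⁺ = {FGHIJ}.
This closure contains every attribute of Schema1, so Schema1 ∩ Schema2 → Schema1. The join is lossless.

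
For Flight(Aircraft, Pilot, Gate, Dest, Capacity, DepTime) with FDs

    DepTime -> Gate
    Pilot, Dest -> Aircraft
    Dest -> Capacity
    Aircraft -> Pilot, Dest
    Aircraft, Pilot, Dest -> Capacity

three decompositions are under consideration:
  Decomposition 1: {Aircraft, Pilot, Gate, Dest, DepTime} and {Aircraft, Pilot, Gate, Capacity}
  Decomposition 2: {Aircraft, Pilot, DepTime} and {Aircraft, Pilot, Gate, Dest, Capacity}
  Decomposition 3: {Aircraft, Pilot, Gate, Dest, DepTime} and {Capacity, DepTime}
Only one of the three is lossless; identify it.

Decomposition 1: common = {Aircraft, Pilot, Gate}, closure = {Aircraft, Pilot, Gate, Dest, Capacity} → lossless.
Decomposition 2: common = {Aircraft, Pilot}, closure = {Aircraft, Pilot, Dest, Capacity} → lossy.
Decomposition 3: common = {DepTime}, closure = {Gate, DepTime} → lossy.

Decomposition 1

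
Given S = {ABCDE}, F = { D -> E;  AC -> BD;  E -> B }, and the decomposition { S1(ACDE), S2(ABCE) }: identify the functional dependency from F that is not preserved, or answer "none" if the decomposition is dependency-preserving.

D → E lies within S1.
AC → BD: restricted closure across fragments reaches BD.
E → B lies within S2.
Every dependency is enforceable on the fragments, so the decomposition is dependency-preserving.

none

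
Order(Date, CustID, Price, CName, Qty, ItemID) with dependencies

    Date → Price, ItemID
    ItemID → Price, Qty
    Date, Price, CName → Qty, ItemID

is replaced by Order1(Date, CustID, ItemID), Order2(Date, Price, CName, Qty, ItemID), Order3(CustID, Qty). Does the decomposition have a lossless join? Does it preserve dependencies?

lossy but dependency-preserving

Lossless test (chase): Rows 1 and 2 agree on Date; apply Date→Price, ItemID and equate their Price, ItemID entries. Rows 1 and 2 agree on ItemID; apply ItemID→Price, Qty and equate their Price, Qty entries. No row becomes fully distinguished — the join is lossy.
Dependency preservation: every FD's attributes lie within a single fragment, so each can be enforced locally — preserved.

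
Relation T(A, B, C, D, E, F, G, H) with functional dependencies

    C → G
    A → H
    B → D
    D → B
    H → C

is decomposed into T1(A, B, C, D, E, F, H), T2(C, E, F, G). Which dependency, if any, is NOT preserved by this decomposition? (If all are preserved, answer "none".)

C → G lies within T2.
A → H lies within T1.
B → D lies within T1.
D → B lies within T1.
H → C lies within T1.
Every dependency is enforceable on the fragments, so the decomposition is dependency-preserving.

none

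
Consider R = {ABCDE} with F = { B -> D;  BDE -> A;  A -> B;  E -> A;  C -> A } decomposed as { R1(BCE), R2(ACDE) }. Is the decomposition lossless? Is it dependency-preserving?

lossless but not dependency-preserving

Lossless test: (CE)⁺ = {ABCDE}, which contains all of one fragment — lossless.
Dependency preservation: the restricted closure of {B} across the fragments never reaches {D}, so B → D cannot be enforced without a join — not preserved.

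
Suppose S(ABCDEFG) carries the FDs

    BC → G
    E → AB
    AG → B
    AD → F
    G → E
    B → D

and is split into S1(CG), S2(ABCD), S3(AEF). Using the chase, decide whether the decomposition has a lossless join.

Chase test. Columns are ABCDEFG; row i has aⱼ where attribute j ∈ Si, else bᵢⱼ.
Initial tableau (one row per fragment):
  row 1: b11 b12 a3 b14 b15 b16 a7
  row 2: a1 a2 a3 a4 b25 b26 b27
  row 3: a1 b32 b33 b34 a5 a6 b37
No row becomes fully distinguished — the join is lossy.

No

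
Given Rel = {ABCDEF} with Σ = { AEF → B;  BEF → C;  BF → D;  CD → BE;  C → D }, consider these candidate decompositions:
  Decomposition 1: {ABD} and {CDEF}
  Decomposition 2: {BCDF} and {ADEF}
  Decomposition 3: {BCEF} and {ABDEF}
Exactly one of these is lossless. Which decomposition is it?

Decomposition 3

Decomposition 1: common = {D}, closure = {D} → lossy.
Decomposition 2: common = {DF}, closure = {DF} → lossy.
Decomposition 3: common = {BEF}, closure = {BCDEF} → lossless.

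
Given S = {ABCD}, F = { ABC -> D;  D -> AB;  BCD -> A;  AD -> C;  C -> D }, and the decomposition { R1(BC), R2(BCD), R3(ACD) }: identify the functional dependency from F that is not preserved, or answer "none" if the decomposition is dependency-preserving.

none

ABC → D: restricted closure across fragments reaches D.
D → AB: restricted closure across fragments reaches AB.
BCD → A: restricted closure across fragments reaches A.
AD → C lies within R3.
C → D lies within R2.
Every dependency is enforceable on the fragments, so the decomposition is dependency-preserving.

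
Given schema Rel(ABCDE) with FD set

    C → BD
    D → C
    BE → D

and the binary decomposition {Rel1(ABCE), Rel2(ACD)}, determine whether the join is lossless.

Yes

Common attributes: Rel1 ∩ Rel2 = {AC}.
Closure of {AC}: C → BD applies, adding BD. So (AC)⁺ = {ABCD}.
This closure contains every attribute of Rel2, so Rel1 ∩ Rel2 → Rel2. The join is lossless.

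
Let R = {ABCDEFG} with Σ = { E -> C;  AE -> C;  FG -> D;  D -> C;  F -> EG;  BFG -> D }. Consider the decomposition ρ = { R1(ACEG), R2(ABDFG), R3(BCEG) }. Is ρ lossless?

No

Chase test. Columns are ABCDEFG; row i has aⱼ where attribute j ∈ Ri, else bᵢⱼ.
Initial tableau (one row per fragment):
  row 1: a1 b12 a3 b14 a5 b16 a7
  row 2: a1 a2 b23 a4 b25 a6 a7
  row 3: b31 a2 a3 b34 a5 b36 a7
No row becomes fully distinguished — the join is lossy.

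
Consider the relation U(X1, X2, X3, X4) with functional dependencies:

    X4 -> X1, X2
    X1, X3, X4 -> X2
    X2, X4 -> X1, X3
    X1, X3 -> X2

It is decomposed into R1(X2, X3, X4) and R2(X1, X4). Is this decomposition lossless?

Common attributes: R1 ∩ R2 = {X4}.
Closure of {X4}: X4 → X1, X2 applies, adding X1, X2; X2, X4 → X1, X3 applies, adding X3. So (X4)⁺ = {X1, X2, X3, X4}.
This closure contains every attribute of R1, so R1 ∩ R2 → R1. The join is lossless.

Yes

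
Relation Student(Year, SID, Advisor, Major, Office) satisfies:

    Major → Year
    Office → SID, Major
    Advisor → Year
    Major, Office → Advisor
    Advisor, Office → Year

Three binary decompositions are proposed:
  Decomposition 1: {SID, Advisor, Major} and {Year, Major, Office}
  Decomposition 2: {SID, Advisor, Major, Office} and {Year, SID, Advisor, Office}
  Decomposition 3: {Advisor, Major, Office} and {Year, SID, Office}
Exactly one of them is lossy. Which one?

Decomposition 1

Decomposition 1: common = {Major}, closure = {Year, Major} → lossy.
Decomposition 2: common = {SID, Advisor, Office}, closure = {Year, SID, Advisor, Major, Office} → lossless.
Decomposition 3: common = {Office}, closure = {Year, SID, Advisor, Major, Office} → lossless.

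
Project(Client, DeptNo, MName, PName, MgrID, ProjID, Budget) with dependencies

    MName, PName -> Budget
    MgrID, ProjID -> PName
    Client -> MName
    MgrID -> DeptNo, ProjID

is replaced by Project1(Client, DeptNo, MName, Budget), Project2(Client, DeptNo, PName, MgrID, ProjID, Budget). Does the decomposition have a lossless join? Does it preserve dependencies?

lossless but not dependency-preserving

Lossless test: (Client, DeptNo, Budget)⁺ = {Client, DeptNo, MName, Budget}, which contains all of one fragment — lossless.
Dependency preservation: the restricted closure of {MName, PName} across the fragments never reaches {Budget}, so MName, PName → Budget cannot be enforced without a join — not preserved.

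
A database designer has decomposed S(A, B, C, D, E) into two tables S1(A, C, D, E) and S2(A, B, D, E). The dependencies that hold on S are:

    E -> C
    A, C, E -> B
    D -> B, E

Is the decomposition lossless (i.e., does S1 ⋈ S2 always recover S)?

Common attributes: S1 ∩ S2 = {A, D, E}.
Closure of {A, D, E}: E → C applies, adding C; A, C, E → B applies, adding B. So (A, D, E)⁺ = {A, B, C, D, E}.
This closure contains every attribute of S1, so S1 ∩ S2 → S1. The join is lossless.

Yes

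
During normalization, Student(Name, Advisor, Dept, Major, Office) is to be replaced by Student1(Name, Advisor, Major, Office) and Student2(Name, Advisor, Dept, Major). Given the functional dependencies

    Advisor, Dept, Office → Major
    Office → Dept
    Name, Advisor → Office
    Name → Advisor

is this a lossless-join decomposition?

Yes

Common attributes: Student1 ∩ Student2 = {Name, Advisor, Major}.
Closure of {Name, Advisor, Major}: Name, Advisor → Office applies, adding Office; Office → Dept applies, adding Dept. So (Name, Advisor, Major)⁺ = {Name, Advisor, Dept, Major, Office}.
This closure contains every attribute of Student1, so Student1 ∩ Student2 → Student1. The join is lossless.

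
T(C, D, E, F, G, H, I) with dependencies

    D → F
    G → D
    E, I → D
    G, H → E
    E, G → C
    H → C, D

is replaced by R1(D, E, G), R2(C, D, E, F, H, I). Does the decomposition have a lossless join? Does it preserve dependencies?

Lossless test: (D, E)⁺ = {D, E, F}, which is a superkey of neither fragment — lossy.
Dependency preservation: the restricted closure of {G, H} across the fragments never reaches {E}, so G, H → E cannot be enforced without a join — not preserved.

lossy and not dependency-preserving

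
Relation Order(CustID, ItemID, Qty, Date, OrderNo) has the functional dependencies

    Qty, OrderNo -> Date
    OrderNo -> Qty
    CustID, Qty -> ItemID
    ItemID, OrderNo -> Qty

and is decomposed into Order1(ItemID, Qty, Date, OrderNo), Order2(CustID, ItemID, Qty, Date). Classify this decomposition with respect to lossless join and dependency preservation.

lossy but dependency-preserving

Lossless test: (ItemID, Qty, Date)⁺ = {ItemID, Qty, Date}, which is a superkey of neither fragment — lossy.
Dependency preservation: every FD's attributes lie within a single fragment, so each can be enforced locally — preserved.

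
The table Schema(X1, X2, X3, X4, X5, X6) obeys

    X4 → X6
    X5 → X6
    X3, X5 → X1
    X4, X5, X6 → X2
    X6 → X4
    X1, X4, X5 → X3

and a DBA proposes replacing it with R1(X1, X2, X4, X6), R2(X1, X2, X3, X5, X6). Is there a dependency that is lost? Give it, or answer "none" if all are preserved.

X4 → X6 lies within R1.
X5 → X6 lies within R2.
X3, X5 → X1 lies within R2.
X4, X5, X6 → X2: restricted closure across fragments reaches X2.
X6 → X4 lies within R1.
X1, X4, X5 → X3: restricted closure across fragments reaches X3.
Every dependency is enforceable on the fragments, so the decomposition is dependency-preserving.

none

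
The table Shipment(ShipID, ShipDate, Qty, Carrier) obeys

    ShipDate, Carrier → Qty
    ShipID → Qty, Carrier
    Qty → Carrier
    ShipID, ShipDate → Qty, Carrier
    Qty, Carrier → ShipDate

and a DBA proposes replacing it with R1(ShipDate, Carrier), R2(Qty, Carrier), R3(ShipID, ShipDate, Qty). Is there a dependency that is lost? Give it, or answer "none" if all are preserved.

ShipDate, Carrier → Qty

Check ShipDate, Carrier → Qty: no single fragment contains all of {ShipDate, Qty, Carrier}, and the restricted closure of {ShipDate, Carrier} across the fragments never reaches {Qty}.
ShipID → Qty, Carrier is preserved.
Qty → Carrier is preserved.
ShipID, ShipDate → Qty, Carrier is preserved.
Qty, Carrier → ShipDate is preserved.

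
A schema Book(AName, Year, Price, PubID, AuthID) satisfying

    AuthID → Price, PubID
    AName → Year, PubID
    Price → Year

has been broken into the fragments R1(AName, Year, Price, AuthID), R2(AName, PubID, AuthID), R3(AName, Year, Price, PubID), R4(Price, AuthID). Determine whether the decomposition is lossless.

Yes

Chase test. Columns are AName, Year, Price, PubID, AuthID; row i has aⱼ where attribute j ∈ Ri, else bᵢⱼ.
Initial tableau (one row per fragment):
  row 1: a1 a2 a3 b14 a5
  row 2: a1 b22 b23 a4 a5
  row 3: a1 a2 a3 a4 b35
  row 4: b41 b42 a3 b44 a5
Rows 1 and 2 agree on AuthID; apply AuthID→Price, PubID and equate their Price, PubID entries.
Rows 1 and 4 agree on AuthID; apply AuthID→Price, PubID and equate their Price, PubID entries.
Rows 1 and 2 agree on AName; apply AName→Year, PubID and equate their Year, PubID entries.
Rows 1 and 4 agree on Price; apply Price→Year and equate their Year entries.
Row 1 is now all distinguished symbols — the join is lossless.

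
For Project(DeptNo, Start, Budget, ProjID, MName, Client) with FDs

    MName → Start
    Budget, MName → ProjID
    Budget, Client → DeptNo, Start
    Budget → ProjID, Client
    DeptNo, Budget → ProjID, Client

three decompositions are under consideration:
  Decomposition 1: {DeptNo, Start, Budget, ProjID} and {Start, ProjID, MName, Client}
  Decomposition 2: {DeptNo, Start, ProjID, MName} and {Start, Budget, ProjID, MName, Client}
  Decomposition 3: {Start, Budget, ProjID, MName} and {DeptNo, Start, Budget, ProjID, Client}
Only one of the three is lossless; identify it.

Decomposition 3

Decomposition 1: common = {Start, ProjID}, closure = {Start, ProjID} → lossy.
Decomposition 2: common = {Start, ProjID, MName}, closure = {Start, ProjID, MName} → lossy.
Decomposition 3: common = {Start, Budget, ProjID}, closure = {DeptNo, Start, Budget, ProjID, Client} → lossless.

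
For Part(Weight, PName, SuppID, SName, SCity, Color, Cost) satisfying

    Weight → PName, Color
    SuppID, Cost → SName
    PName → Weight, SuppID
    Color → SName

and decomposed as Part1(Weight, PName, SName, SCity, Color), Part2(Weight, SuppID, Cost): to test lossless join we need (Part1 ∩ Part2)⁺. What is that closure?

Weight, PName, SuppID, SName, Color

Part1 ∩ Part2 = {Weight}.
Weight → PName, Color applies, adding PName, Color
PName → Weight, SuppID applies, adding SuppID
Color → SName applies, adding SName
Closure: {Weight, PName, SuppID, SName, Color}.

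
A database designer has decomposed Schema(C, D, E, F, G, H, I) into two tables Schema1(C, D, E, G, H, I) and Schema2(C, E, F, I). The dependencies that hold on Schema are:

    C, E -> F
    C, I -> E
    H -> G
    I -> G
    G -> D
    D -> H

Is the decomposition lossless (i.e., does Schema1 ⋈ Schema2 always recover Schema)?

Yes

Common attributes: Schema1 ∩ Schema2 = {C, E, I}.
Closure of {C, E, I}: C, E → F applies, adding F; I → G applies, adding G; G → D applies, adding D; D → H applies, adding H. So (C, E, I)⁺ = {C, D, E, F, G, H, I}.
This closure contains every attribute of Schema1, so Schema1 ∩ Schema2 → Schema1. The join is lossless.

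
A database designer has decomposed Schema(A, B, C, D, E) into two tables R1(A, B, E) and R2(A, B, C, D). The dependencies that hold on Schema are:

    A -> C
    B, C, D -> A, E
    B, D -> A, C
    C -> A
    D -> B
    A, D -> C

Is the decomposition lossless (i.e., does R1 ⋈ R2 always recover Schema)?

No

Common attributes: R1 ∩ R2 = {A, B}.
Closure of {A, B}: A → C applies, adding C. So (A, B)⁺ = {A, B, C}.
The closure contains neither all of R1 = {A, B, E} nor all of R2 = {A, B, C, D}, so the common attributes are not a superkey of either fragment. The join is lossy.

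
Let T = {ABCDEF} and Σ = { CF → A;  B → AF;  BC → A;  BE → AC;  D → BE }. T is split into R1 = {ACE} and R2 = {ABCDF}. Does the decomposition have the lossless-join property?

No

Common attributes: R1 ∩ R2 = {AC}.
No dependency enlarges {AC}, so (AC)⁺ = {AC}.
The closure contains neither all of R1 = {ACE} nor all of R2 = {ABCDF}, so the common attributes are not a superkey of either fragment. The join is lossy.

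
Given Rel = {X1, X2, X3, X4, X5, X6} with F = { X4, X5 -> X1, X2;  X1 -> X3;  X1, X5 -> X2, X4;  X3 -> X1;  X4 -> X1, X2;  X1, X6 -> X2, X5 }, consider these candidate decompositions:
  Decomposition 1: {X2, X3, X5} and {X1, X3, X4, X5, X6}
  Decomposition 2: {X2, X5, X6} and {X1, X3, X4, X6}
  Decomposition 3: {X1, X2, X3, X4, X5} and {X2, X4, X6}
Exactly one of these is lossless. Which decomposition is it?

Decomposition 1: common = {X3, X5}, closure = {X1, X2, X3, X4, X5} → lossless.
Decomposition 2: common = {X6}, closure = {X6} → lossy.
Decomposition 3: common = {X2, X4}, closure = {X1, X2, X3, X4} → lossy.

Decomposition 1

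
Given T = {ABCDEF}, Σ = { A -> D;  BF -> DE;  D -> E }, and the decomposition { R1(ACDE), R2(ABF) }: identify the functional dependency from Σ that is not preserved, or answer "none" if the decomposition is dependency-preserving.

Check BF → DE: no single fragment contains all of {BDEF}, and the restricted closure of {BF} across the fragments never reaches {DE}.
A → D is preserved.
D → E is preserved.

BF -> DE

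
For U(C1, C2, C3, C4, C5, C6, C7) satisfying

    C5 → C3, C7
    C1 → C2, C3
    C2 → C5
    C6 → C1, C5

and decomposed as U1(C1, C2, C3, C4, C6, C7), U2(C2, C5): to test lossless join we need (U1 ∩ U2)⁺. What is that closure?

C2, C3, C5, C7

U1 ∩ U2 = {C2}.
C2 → C5 applies, adding C5
C5 → C3, C7 applies, adding C3, C7
Closure: {C2, C3, C5, C7}.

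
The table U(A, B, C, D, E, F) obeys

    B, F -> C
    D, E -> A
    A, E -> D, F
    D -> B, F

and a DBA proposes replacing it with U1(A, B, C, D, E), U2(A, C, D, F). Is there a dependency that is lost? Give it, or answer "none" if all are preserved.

B, F -> C

Check B, F → C: no single fragment contains all of {B, C, F}, and the restricted closure of {B, F} across the fragments never reaches {C}.
D, E → A is preserved.
A, E → D, F is preserved.
D → B, F is preserved.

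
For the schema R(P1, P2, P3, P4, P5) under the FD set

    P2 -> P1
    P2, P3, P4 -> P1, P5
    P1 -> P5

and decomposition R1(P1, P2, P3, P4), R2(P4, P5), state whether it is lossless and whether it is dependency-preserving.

lossy and not dependency-preserving

Lossless test: (P4)⁺ = {P4}, which is a superkey of neither fragment — lossy.
Dependency preservation: the restricted closure of {P2, P3, P4} across the fragments never reaches {P1, P5}, so P2, P3, P4 → P1, P5 cannot be enforced without a join — not preserved.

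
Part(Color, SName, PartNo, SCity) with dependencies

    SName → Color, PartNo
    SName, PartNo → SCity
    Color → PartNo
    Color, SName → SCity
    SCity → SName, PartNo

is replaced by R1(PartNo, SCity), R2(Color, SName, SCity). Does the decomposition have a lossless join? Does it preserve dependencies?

lossless but not dependency-preserving

Lossless test: (SCity)⁺ = {Color, SName, PartNo, SCity}, which contains all of one fragment — lossless.
Dependency preservation: the restricted closure of {Color} across the fragments never reaches {PartNo}, so Color → PartNo cannot be enforced without a join — not preserved.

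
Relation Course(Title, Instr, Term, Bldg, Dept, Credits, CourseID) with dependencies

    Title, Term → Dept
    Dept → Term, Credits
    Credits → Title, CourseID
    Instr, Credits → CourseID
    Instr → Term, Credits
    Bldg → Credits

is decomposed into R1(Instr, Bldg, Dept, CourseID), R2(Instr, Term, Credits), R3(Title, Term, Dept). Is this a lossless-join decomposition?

Yes

Chase test. Columns are Title, Instr, Term, Bldg, Dept, Credits, CourseID; row i has aⱼ where attribute j ∈ Ri, else bᵢⱼ.
Initial tableau (one row per fragment):
  row 1: b11 a2 b13 a4 a5 b16 a7
  row 2: b21 a2 a3 b24 b25 a6 b27
  row 3: a1 b32 a3 b34 a5 b36 b37
Rows 1 and 3 agree on Dept; apply Dept→Term, Credits and equate their Term, Credits entries.
Rows 1 and 3 agree on Credits; apply Credits→Title, CourseID and equate their Title, CourseID entries.
Rows 1 and 2 agree on Instr; apply Instr→Term, Credits and equate their Term, Credits entries.
Rows 1 and 2 agree on Credits; apply Credits→Title, CourseID and equate their Title, CourseID entries.
Rows 1 and 2 agree on Title, Term; apply Title, Term→Dept and equate their Dept entries.
Row 1 is now all distinguished symbols — the join is lossless.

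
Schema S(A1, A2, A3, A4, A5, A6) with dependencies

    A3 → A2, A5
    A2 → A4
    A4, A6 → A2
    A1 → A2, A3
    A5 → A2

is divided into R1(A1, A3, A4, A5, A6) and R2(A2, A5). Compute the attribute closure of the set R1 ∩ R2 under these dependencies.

R1 ∩ R2 = {A5}.
A5 → A2 applies, adding A2
A2 → A4 applies, adding A4
Closure: {A2, A4, A5}.

A2, A4, A5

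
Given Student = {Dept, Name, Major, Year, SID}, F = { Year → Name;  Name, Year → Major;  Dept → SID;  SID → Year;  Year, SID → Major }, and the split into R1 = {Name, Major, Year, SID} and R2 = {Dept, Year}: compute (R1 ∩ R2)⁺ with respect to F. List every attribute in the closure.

Name, Major, Year

R1 ∩ R2 = {Year}.
Year → Name applies, adding Name
Name, Year → Major applies, adding Major
Closure: {Name, Major, Year}.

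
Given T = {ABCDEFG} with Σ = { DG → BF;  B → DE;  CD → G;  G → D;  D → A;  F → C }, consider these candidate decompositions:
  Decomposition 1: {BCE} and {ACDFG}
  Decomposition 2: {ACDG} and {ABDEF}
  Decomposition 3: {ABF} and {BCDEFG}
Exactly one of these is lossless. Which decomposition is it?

Decomposition 1: common = {C}, closure = {C} → lossy.
Decomposition 2: common = {AD}, closure = {AD} → lossy.
Decomposition 3: common = {BF}, closure = {ABCDEFG} → lossless.

Decomposition 3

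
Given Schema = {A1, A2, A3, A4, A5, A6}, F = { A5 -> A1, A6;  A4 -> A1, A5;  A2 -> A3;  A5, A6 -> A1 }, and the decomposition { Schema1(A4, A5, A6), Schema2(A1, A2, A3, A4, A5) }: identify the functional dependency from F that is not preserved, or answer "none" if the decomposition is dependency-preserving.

none

A5 → A1, A6: restricted closure across fragments reaches A1, A6.
A4 → A1, A5 lies within Schema2.
A2 → A3 lies within Schema2.
A5, A6 → A1: restricted closure across fragments reaches A1.
Every dependency is enforceable on the fragments, so the decomposition is dependency-preserving.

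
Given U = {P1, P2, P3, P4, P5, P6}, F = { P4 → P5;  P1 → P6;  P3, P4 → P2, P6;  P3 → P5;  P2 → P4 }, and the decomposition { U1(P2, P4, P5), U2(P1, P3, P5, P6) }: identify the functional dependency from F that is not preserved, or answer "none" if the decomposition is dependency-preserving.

Check P3, P4 → P2, P6: no single fragment contains all of {P2, P3, P4, P6}, and the restricted closure of {P3, P4} across the fragments never reaches {P2, P6}.
P4 → P5 is preserved.
P1 → P6 is preserved.
P3 → P5 is preserved.
P2 → P4 is preserved.

P3, P4 → P2, P6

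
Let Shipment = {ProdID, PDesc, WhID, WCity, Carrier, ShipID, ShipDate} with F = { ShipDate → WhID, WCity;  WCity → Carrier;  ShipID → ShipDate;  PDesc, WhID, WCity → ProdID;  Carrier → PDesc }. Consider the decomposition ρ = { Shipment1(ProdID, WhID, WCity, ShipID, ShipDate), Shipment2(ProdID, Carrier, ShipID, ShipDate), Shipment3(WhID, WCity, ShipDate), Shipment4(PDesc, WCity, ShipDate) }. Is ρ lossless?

Yes

Chase test. Columns are ProdID, PDesc, WhID, WCity, Carrier, ShipID, ShipDate; row i has aⱼ where attribute j ∈ Shipmenti, else bᵢⱼ.
Initial tableau (one row per fragment):
  row 1: a1 b12 a3 a4 b15 a6 a7
  row 2: a1 b22 b23 b24 a5 a6 a7
  row 3: b31 b32 a3 a4 b35 b36 a7
  row 4: b41 a2 b43 a4 b45 b46 a7
Rows 1 and 2 agree on ShipDate; apply ShipDate→WhID, WCity and equate their WhID, WCity entries.
Rows 1 and 4 agree on ShipDate; apply ShipDate→WhID, WCity and equate their WhID, WCity entries.
Rows 1 and 2 agree on WCity; apply WCity→Carrier and equate their Carrier entries.
Rows 1 and 3 agree on WCity; apply WCity→Carrier and equate their Carrier entries.
Rows 1 and 4 agree on WCity; apply WCity→Carrier and equate their Carrier entries.
Rows 1 and 2 agree on Carrier; apply Carrier→PDesc and equate their PDesc entries.
Rows 1 and 3 agree on Carrier; apply Carrier→PDesc and equate their PDesc entries.
Rows 1 and 4 agree on Carrier; apply Carrier→PDesc and equate their PDesc entries.
Rows 1 and 3 agree on PDesc, WhID, WCity; apply PDesc, WhID, WCity→ProdID and equate their ProdID entries.
Rows 1 and 4 agree on PDesc, WhID, WCity; apply PDesc, WhID, WCity→ProdID and equate their ProdID entries.
Row 1 is now all distinguished symbols — the join is lossless.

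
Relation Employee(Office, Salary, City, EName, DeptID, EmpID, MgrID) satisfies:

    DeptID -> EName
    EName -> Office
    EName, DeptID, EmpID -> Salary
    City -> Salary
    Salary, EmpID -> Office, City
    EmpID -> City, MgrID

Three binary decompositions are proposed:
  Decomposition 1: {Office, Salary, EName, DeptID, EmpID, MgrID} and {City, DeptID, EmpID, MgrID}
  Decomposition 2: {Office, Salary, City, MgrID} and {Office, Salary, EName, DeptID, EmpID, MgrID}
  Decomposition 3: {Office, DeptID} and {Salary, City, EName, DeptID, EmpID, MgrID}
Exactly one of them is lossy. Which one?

Decomposition 1: common = {DeptID, EmpID, MgrID}, closure = {Office, Salary, City, EName, DeptID, EmpID, MgrID} → lossless.
Decomposition 2: common = {Office, Salary, MgrID}, closure = {Office, Salary, MgrID} → lossy.
Decomposition 3: common = {DeptID}, closure = {Office, EName, DeptID} → lossless.

Decomposition 2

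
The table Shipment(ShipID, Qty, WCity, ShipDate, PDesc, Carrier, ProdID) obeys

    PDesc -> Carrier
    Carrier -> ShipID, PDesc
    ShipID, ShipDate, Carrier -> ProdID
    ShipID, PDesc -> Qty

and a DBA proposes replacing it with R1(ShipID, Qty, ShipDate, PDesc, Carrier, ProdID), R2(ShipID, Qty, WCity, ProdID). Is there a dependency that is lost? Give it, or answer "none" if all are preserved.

PDesc → Carrier lies within R1.
Carrier → ShipID, PDesc lies within R1.
ShipID, ShipDate, Carrier → ProdID lies within R1.
ShipID, PDesc → Qty lies within R1.
Every dependency is enforceable on the fragments, so the decomposition is dependency-preserving.

none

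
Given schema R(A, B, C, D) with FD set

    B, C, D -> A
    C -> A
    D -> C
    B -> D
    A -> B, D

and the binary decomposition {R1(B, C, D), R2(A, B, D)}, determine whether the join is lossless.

Yes

Common attributes: R1 ∩ R2 = {B, D}.
Closure of {B, D}: D → C applies, adding C; B, C, D → A applies, adding A. So (B, D)⁺ = {A, B, C, D}.
This closure contains every attribute of R1, so R1 ∩ R2 → R1. The join is lossless.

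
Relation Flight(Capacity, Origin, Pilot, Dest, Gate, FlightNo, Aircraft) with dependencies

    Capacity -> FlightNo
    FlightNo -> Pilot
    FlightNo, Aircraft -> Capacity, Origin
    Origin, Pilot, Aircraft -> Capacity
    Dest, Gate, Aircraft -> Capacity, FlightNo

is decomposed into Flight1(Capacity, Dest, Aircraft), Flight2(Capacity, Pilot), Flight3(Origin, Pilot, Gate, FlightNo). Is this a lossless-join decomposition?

No

Chase test. Columns are Capacity, Origin, Pilot, Dest, Gate, FlightNo, Aircraft; row i has aⱼ where attribute j ∈ Flighti, else bᵢⱼ.
Initial tableau (one row per fragment):
  row 1: a1 b12 b13 a4 b15 b16 a7
  row 2: a1 b22 a3 b24 b25 b26 b27
  row 3: b31 a2 a3 b34 a5 a6 b37
Rows 1 and 2 agree on Capacity; apply Capacity→FlightNo and equate their FlightNo entries.
Rows 1 and 2 agree on FlightNo; apply FlightNo→Pilot and equate their Pilot entries.
No row becomes fully distinguished — the join is lossy.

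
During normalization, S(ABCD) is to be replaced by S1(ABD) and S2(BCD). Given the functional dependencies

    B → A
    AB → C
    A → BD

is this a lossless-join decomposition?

Common attributes: S1 ∩ S2 = {BD}.
Closure of {BD}: B → A applies, adding A; AB → C applies, adding C. So (BD)⁺ = {ABCD}.
This closure contains every attribute of S1, so S1 ∩ S2 → S1. The join is lossless.

Yes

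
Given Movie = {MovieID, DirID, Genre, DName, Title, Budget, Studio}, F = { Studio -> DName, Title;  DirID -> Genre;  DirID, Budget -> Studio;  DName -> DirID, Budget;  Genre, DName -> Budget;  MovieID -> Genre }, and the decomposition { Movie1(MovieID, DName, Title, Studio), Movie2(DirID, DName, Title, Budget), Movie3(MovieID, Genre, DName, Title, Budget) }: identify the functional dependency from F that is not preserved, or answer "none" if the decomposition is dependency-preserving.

Check DirID → Genre: no single fragment contains all of {DirID, Genre}, and the restricted closure of {DirID} across the fragments never reaches {Genre}.
Studio → DName, Title is preserved.
DirID, Budget → Studio is preserved.
DName → DirID, Budget is preserved.
Genre, DName → Budget is preserved.
MovieID → Genre is preserved.

DirID -> Genre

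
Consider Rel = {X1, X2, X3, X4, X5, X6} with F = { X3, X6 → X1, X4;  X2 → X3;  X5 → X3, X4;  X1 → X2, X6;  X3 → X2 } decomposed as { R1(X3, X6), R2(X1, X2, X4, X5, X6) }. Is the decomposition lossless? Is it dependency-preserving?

Lossless test: (X6)⁺ = {X6}, which is a superkey of neither fragment — lossy.
Dependency preservation: the restricted closure of {X3, X6} across the fragments never reaches {X1, X4}, so X3, X6 → X1, X4 cannot be enforced without a join — not preserved.

lossy and not dependency-preserving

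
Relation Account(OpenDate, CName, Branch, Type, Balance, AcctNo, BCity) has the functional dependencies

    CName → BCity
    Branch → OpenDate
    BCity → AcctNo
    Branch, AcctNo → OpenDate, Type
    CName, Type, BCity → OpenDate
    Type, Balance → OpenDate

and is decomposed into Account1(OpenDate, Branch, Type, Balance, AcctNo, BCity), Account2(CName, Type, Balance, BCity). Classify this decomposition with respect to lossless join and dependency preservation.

Lossless test: (Type, Balance, BCity)⁺ = {OpenDate, Type, Balance, AcctNo, BCity}, which is a superkey of neither fragment — lossy.
Dependency preservation: the restricted closure of {CName, Type, BCity} across the fragments never reaches {OpenDate}, so CName, Type, BCity → OpenDate cannot be enforced without a join — not preserved.

lossy and not dependency-preserving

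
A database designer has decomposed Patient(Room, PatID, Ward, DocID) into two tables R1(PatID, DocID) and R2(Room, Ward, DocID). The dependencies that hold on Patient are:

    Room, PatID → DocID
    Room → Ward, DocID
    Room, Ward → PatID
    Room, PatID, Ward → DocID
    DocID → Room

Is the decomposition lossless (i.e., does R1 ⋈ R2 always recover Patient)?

Yes

Common attributes: R1 ∩ R2 = {DocID}.
Closure of {DocID}: DocID → Room applies, adding Room; Room → Ward, DocID applies, adding Ward; Room, Ward → PatID applies, adding PatID. So (DocID)⁺ = {Room, PatID, Ward, DocID}.
This closure contains every attribute of R1, so R1 ∩ R2 → R1. The join is lossless.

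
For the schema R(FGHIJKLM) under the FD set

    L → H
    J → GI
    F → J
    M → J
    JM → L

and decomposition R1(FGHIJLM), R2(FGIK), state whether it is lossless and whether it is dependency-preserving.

lossy but dependency-preserving

Lossless test: (FGI)⁺ = {FGIJ}, which is a superkey of neither fragment — lossy.
Dependency preservation: every FD's attributes lie within a single fragment, so each can be enforced locally — preserved.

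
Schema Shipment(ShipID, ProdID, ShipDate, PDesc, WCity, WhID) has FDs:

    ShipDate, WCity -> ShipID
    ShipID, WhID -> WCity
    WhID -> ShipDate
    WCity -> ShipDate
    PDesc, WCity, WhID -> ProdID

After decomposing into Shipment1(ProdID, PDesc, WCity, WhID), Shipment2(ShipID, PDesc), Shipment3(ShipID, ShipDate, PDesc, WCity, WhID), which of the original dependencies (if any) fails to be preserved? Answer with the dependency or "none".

ShipDate, WCity → ShipID lies within Shipment3.
ShipID, WhID → WCity lies within Shipment3.
WhID → ShipDate lies within Shipment3.
WCity → ShipDate lies within Shipment3.
PDesc, WCity, WhID → ProdID lies within Shipment1.
Every dependency is enforceable on the fragments, so the decomposition is dependency-preserving.

none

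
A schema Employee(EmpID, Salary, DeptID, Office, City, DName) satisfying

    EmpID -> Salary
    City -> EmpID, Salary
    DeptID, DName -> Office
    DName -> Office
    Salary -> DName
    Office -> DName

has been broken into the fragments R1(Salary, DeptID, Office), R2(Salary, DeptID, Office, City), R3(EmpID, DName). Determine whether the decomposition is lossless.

No

Chase test. Columns are EmpID, Salary, DeptID, Office, City, DName; row i has aⱼ where attribute j ∈ Ri, else bᵢⱼ.
Initial tableau (one row per fragment):
  row 1: b11 a2 a3 a4 b15 b16
  row 2: b21 a2 a3 a4 a5 b26
  row 3: a1 b32 b33 b34 b35 a6
Rows 1 and 2 agree on Salary; apply Salary→DName and equate their DName entries.
No row becomes fully distinguished — the join is lossy.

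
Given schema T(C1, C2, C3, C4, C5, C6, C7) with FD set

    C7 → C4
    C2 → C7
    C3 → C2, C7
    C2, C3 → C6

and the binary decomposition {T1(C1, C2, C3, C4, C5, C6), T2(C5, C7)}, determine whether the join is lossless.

No

Common attributes: T1 ∩ T2 = {C5}.
No dependency enlarges {C5}, so (C5)⁺ = {C5}.
The closure contains neither all of T1 = {C1, C2, C3, C4, C5, C6} nor all of T2 = {C5, C7}, so the common attributes are not a superkey of either fragment. The join is lossy.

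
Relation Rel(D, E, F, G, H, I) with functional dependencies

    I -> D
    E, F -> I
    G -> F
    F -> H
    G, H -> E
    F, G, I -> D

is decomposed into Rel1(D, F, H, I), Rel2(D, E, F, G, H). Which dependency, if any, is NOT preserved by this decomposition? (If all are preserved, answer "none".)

Check E, F → I: no single fragment contains all of {E, F, I}, and the restricted closure of {E, F} across the fragments never reaches {I}.
I → D is preserved.
G → F is preserved.
F → H is preserved.
G, H → E is preserved.
F, G, I → D is preserved.

E, F -> I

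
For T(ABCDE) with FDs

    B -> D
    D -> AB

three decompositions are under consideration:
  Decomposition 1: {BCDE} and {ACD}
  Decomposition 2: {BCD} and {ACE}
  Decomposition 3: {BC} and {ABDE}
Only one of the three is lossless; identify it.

Decomposition 1: common = {CD}, closure = {ABCD} → lossless.
Decomposition 2: common = {C}, closure = {C} → lossy.
Decomposition 3: common = {B}, closure = {ABD} → lossy.

Decomposition 1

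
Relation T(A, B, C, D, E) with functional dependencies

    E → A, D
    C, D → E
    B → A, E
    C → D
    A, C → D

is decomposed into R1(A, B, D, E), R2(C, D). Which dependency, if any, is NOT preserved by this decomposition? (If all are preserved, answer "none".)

Check C, D → E: no single fragment contains all of {C, D, E}, and the restricted closure of {C, D} across the fragments never reaches {E}.
E → A, D is preserved.
B → A, E is preserved.
C → D is preserved.
A, C → D is preserved.

C, D → E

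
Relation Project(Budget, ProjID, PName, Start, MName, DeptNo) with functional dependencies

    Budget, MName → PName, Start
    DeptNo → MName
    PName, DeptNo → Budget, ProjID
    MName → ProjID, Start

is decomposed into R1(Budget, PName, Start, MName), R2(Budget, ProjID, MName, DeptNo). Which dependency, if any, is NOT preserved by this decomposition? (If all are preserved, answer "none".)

PName, DeptNo → Budget, ProjID

Check PName, DeptNo → Budget, ProjID: no single fragment contains all of {Budget, ProjID, PName, DeptNo}, and the restricted closure of {PName, DeptNo} across the fragments never reaches {Budget, ProjID}.
Budget, MName → PName, Start is preserved.
DeptNo → MName is preserved.
MName → ProjID, Start is preserved.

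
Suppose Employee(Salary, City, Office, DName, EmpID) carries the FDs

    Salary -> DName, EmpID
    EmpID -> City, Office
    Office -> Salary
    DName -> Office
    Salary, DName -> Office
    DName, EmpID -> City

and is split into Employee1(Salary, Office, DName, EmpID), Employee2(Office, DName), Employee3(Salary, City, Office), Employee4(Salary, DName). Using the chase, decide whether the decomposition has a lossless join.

Yes

Chase test. Columns are Salary, City, Office, DName, EmpID; row i has aⱼ where attribute j ∈ Employeei, else bᵢⱼ.
Initial tableau (one row per fragment):
  row 1: a1 b12 a3 a4 a5
  row 2: b21 b22 a3 a4 b25
  row 3: a1 a2 a3 b34 b35
  row 4: a1 b42 b43 a4 b45
Rows 1 and 3 agree on Salary; apply Salary→DName, EmpID and equate their DName, EmpID entries.
Rows 1 and 4 agree on Salary; apply Salary→DName, EmpID and equate their DName, EmpID entries.
Rows 1 and 3 agree on EmpID; apply EmpID→City, Office and equate their City, Office entries.
Rows 1 and 4 agree on EmpID; apply EmpID→City, Office and equate their City, Office entries.
Rows 1 and 2 agree on Office; apply Office→Salary and equate their Salary entries.
Rows 1 and 2 agree on Salary; apply Salary→DName, EmpID and equate their DName, EmpID entries.
Rows 1 and 2 agree on EmpID; apply EmpID→City, Office and equate their City, Office entries.
Row 1 is now all distinguished symbols — the join is lossless.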